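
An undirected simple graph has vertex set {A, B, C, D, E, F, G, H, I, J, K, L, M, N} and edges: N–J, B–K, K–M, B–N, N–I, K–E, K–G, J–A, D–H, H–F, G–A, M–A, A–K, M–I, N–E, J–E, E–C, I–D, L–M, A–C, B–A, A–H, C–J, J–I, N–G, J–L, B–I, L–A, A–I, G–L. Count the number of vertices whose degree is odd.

6

Degrees: A:9, B:4, C:3, D:2, E:4, F:1, G:4, H:3, I:6, J:6, K:5, L:4, M:4, N:5
Odd-degree vertices: A, C, F, H, K, N.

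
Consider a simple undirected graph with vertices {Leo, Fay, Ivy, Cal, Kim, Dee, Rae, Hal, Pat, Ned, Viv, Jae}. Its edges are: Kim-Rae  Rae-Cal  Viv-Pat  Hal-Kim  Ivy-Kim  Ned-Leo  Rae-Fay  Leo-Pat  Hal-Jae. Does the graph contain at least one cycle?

No

|V| = 12, |E| = 9, number of components = 3.
Since 9 = 12 - 3, the graph is a forest and contains no cycle.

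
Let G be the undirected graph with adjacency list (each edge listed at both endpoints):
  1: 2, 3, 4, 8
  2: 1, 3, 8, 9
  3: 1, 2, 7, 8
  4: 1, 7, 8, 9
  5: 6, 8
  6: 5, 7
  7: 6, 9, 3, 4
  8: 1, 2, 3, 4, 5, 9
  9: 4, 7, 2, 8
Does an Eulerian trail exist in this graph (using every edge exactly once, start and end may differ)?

Yes

Degrees: 1:4, 2:4, 3:4, 4:4, 5:2, 6:2, 7:4, 8:6, 9:4
Odd-degree vertices: none (0 total).
With 0 odd-degree vertices and all edges in one connected piece, an Eulerian trail exists.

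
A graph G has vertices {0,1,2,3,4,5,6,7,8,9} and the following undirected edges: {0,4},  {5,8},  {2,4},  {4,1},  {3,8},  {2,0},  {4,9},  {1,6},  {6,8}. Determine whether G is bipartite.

No

The cycle 0-2-4-0 has length 3, which is odd, so the graph is not bipartite.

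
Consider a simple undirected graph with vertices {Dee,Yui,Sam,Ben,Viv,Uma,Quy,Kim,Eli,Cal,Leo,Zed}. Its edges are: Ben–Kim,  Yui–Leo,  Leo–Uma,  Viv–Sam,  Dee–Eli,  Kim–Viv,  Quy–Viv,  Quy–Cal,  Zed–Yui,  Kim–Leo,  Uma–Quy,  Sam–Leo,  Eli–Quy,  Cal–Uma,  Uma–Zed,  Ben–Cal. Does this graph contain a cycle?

|V| = 12, |E| = 16, number of components = 1.
One cycle is Quy-Uma-Leo-Kim-Viv-Quy.

Yes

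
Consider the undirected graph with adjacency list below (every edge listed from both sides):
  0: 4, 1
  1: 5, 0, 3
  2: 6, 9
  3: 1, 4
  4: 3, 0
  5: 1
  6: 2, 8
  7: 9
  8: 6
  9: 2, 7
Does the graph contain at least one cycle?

The graph has 10 vertices, 9 edges, and 2 connected components.
One cycle is 0-4-3-1-0.

Yes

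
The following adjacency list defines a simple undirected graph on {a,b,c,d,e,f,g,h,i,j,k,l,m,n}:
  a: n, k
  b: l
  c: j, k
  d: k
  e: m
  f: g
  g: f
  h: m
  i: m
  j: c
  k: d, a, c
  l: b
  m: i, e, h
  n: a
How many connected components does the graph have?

4

Component: {b, l}
Component: {f, g}
Component: {e, h, i, m}
Component: {a, c, d, j, k, n}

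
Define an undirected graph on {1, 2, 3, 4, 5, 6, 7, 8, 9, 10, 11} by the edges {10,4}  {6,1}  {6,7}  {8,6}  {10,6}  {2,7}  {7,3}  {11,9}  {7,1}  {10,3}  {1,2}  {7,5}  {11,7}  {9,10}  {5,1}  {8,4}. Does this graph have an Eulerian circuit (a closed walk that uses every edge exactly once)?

Degrees: 1:4, 2:2, 3:2, 4:2, 5:2, 6:4, 7:6, 8:2, 9:2, 10:4, 11:2
Every vertex has even degree and the edges form a single connected piece, so an Eulerian circuit exists.

Yes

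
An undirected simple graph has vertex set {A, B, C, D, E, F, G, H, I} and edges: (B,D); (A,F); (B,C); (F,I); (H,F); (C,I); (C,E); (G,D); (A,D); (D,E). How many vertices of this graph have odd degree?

4

Degrees: A:2, B:2, C:3, D:4, E:2, F:3, G:1, H:1, I:2
Odd-degree vertices: C, F, G, H.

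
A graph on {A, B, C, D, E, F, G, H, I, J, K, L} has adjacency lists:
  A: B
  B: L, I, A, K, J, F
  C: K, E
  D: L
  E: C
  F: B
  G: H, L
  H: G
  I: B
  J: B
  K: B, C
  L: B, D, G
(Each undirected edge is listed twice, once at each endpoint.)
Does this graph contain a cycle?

No

|V| = 12, |E| = 11, number of components = 1.
A forest on 12 vertices with 1 component has exactly 11 edges, which matches — so no cycle.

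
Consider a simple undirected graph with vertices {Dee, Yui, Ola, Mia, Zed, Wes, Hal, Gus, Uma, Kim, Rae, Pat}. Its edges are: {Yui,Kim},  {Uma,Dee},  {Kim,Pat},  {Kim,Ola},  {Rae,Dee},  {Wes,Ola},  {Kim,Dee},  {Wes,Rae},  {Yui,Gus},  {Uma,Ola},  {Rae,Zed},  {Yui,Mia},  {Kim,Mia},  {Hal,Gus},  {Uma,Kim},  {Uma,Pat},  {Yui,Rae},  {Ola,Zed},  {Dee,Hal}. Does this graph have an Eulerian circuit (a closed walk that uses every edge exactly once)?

Yes

Degrees: Dee:4, Yui:4, Ola:4, Mia:2, Zed:2, Wes:2, Hal:2, Gus:2, Uma:4, Kim:6, Rae:4, Pat:2
All degrees are even and the non-isolated vertices are connected — an Eulerian circuit exists.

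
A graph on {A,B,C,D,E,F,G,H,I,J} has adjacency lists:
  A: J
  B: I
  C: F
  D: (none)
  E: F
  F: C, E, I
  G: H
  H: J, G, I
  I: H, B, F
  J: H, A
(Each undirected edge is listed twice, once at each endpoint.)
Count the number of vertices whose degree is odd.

8

Degrees: A:1, B:1, C:1, D:0, E:1, F:3, G:1, H:3, I:3, J:2
Odd-degree vertices: A, B, C, E, F, G, H, I.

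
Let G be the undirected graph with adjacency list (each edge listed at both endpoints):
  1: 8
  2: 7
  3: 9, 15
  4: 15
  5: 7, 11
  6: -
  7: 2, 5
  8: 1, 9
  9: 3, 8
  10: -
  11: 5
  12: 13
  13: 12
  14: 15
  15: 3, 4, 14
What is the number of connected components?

Component: {6}
Component: {10}
Component: {12, 13}
Component: {2, 5, 7, 11}
Component: {1, 3, 4, 8, 9, 14, 15}

5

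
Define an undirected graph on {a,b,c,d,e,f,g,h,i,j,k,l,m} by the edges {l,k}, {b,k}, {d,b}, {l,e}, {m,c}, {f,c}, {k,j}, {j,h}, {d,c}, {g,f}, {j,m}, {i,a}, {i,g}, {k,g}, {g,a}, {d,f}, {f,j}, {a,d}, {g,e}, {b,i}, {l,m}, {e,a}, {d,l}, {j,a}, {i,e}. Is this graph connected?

Starting from a and exploring outward reaches every vertex (a, j, d, i, e, g, m, f, h, k, l, c, b); the graph is connected.

Yes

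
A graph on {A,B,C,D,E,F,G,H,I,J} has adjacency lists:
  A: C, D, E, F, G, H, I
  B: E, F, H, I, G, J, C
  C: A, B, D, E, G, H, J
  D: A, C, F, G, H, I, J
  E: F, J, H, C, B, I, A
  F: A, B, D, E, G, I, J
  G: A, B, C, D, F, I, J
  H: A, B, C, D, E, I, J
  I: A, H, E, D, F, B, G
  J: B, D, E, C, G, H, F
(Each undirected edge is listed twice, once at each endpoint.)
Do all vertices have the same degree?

Degrees: A:7, B:7, C:7, D:7, E:7, F:7, G:7, H:7, I:7, J:7
Every vertex has degree 7, so the graph is 7-regular.

Yes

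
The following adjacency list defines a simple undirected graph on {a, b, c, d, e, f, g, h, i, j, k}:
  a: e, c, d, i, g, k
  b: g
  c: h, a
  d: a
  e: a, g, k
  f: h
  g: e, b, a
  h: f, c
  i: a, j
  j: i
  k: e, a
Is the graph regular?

Degrees: a:6, b:1, c:2, d:1, e:3, f:1, g:3, h:2, i:2, j:1, k:2
Vertex b has degree 1 while a has degree 6, so the graph is not regular.

No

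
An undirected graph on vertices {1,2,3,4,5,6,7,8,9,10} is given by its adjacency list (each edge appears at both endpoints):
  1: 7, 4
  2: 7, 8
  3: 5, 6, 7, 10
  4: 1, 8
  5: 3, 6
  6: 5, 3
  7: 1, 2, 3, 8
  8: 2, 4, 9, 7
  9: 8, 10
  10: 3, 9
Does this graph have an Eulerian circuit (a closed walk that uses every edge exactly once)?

Degrees: 1:2, 2:2, 3:4, 4:2, 5:2, 6:2, 7:4, 8:4, 9:2, 10:2
Every vertex has even degree and the edges form a single connected piece, so an Eulerian circuit exists.

Yes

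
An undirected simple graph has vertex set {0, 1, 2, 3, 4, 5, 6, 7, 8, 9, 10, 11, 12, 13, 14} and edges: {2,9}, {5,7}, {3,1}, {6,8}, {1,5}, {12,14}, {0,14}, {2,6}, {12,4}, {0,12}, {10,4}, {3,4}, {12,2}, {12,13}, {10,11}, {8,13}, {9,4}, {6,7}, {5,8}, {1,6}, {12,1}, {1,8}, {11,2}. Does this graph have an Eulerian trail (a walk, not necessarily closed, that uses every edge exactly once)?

Yes

Degrees: 0:2, 1:5, 2:4, 3:2, 4:4, 5:3, 6:4, 7:2, 8:4, 9:2, 10:2, 11:2, 12:6, 13:2, 14:2
Odd-degree vertices: 1, 5 (2 total).
The non-isolated vertices are connected and exactly 2 have odd degree, so an Eulerian trail exists (from 1 to 5).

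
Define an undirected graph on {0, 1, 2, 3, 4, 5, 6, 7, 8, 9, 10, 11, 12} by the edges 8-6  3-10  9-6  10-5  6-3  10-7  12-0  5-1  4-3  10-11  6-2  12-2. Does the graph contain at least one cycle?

No

|V| = 13, |E| = 12, number of components = 1.
A forest on 13 vertices with 1 component has exactly 12 edges, which matches — so no cycle.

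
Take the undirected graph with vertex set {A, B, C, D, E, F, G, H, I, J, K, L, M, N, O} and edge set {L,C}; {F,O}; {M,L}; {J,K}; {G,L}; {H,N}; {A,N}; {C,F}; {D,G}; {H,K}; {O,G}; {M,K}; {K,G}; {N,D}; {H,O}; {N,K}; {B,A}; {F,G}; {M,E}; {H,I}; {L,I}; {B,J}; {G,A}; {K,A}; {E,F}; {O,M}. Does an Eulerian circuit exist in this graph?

Yes

Degrees: A:4, B:2, C:2, D:2, E:2, F:4, G:6, H:4, I:2, J:2, K:6, L:4, M:4, N:4, O:4
Every vertex has even degree and the edges form a single connected piece, so an Eulerian circuit exists.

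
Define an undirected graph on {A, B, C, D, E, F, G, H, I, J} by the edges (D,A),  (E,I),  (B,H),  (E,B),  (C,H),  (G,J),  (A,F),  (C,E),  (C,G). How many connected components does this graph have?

2

Component: {A, D, F}
Component: {B, C, E, G, H, I, J}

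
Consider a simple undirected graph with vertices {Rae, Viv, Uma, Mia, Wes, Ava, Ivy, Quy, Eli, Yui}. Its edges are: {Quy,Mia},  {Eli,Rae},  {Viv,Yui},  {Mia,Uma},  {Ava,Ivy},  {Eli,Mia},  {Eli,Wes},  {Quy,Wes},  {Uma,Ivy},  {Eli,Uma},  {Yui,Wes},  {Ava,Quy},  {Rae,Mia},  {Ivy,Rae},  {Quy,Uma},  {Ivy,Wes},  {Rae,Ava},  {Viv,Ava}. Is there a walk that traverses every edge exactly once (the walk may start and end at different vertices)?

Yes

Degrees: Rae:4, Viv:2, Uma:4, Mia:4, Wes:4, Ava:4, Ivy:4, Quy:4, Eli:4, Yui:2
Odd-degree vertices: none (0 total).
With 0 odd-degree vertices and all edges in one connected piece, an Eulerian trail exists.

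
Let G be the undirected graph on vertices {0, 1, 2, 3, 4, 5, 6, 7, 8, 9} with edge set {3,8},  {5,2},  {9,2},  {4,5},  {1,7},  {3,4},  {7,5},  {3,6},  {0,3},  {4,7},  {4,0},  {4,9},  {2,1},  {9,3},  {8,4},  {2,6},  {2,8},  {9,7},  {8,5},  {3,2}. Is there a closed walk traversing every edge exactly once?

Degrees: 0:2, 1:2, 2:6, 3:6, 4:6, 5:4, 6:2, 7:4, 8:4, 9:4
All degrees are even and the non-isolated vertices are connected — an Eulerian circuit exists.

Yes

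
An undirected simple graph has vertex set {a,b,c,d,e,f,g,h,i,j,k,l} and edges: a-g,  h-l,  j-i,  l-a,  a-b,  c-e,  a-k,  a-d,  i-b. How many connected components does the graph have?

3

Component: {f}
Component: {c, e}
Component: {a, b, d, g, h, i, j, k, l}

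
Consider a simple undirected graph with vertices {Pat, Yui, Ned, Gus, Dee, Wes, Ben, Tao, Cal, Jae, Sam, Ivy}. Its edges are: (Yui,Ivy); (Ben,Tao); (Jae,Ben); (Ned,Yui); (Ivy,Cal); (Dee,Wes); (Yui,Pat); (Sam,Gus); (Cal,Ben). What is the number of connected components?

Component: {Gus, Sam}
Component: {Dee, Wes}
Component: {Pat, Yui, Ned, Ben, Tao, Cal, Jae, Ivy}

3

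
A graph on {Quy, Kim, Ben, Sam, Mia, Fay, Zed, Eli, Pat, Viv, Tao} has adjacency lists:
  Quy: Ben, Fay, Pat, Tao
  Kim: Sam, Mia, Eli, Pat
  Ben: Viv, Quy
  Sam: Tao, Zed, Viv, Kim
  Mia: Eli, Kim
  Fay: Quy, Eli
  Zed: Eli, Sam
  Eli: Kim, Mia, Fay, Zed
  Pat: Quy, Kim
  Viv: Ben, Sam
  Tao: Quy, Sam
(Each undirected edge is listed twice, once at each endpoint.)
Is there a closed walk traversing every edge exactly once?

Yes

Degrees: Quy:4, Kim:4, Ben:2, Sam:4, Mia:2, Fay:2, Zed:2, Eli:4, Pat:2, Viv:2, Tao:2
All degrees are even and the non-isolated vertices are connected — an Eulerian circuit exists.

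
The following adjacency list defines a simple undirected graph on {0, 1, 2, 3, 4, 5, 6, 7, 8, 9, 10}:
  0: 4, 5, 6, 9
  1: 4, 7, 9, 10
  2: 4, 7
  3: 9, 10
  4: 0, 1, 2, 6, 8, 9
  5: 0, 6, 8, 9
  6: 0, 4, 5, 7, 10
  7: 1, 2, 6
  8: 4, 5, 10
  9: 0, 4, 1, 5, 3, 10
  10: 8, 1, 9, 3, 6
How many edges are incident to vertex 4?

Neighbors of 4: 0, 1, 2, 6, 8, 9.

6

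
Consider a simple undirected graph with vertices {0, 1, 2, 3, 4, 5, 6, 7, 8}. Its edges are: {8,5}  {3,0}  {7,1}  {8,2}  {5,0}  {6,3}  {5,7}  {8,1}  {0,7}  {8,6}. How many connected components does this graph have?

Component: {4}
Component: {0, 1, 2, 3, 5, 6, 7, 8}

2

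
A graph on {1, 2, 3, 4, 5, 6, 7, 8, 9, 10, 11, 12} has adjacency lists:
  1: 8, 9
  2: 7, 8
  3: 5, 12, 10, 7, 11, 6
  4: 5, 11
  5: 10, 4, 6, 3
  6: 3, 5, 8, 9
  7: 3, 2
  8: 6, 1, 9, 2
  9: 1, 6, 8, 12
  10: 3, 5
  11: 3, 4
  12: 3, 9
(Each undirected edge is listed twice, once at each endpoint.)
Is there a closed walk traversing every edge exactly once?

Degrees: 1:2, 2:2, 3:6, 4:2, 5:4, 6:4, 7:2, 8:4, 9:4, 10:2, 11:2, 12:2
Every vertex has even degree and the edges form a single connected piece, so an Eulerian circuit exists.

Yes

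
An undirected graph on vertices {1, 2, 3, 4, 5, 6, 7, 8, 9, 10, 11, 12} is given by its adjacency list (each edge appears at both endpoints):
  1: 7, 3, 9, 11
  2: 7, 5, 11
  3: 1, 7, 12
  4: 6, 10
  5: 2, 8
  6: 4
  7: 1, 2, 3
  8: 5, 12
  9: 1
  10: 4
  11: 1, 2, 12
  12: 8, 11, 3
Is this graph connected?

No

Component: {4, 6, 10}
Component: {1, 2, 3, 5, 7, 8, 9, 11, 12}
No edge joins these 2 groups, so the graph is disconnected.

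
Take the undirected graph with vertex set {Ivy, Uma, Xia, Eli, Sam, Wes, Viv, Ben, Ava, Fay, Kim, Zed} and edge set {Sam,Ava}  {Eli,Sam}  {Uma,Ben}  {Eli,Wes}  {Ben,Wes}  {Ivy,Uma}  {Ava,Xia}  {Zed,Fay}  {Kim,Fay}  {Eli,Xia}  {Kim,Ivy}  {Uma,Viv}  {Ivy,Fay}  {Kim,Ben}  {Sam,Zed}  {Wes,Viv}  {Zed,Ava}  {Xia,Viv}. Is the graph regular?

Degrees: Ivy:3, Uma:3, Xia:3, Eli:3, Sam:3, Wes:3, Viv:3, Ben:3, Ava:3, Fay:3, Kim:3, Zed:3
All degrees equal 3; the graph is regular.

Yes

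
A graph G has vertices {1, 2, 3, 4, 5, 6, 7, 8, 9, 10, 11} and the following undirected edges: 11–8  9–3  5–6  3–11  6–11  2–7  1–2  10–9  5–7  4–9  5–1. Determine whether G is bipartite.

Yes

A valid 2-coloring puts {2, 5, 9, 11} on one side and {1, 3, 4, 6, 7, 8, 10} on the other; every edge crosses between the two sides.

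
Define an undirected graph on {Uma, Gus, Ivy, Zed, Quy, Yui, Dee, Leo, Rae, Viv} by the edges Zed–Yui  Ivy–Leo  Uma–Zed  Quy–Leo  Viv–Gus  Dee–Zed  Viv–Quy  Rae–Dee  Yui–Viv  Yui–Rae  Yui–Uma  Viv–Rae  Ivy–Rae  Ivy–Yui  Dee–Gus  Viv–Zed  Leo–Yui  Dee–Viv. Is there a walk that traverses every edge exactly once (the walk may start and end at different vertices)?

Yes

Degrees: Uma:2, Gus:2, Ivy:3, Zed:4, Quy:2, Yui:6, Dee:4, Leo:3, Rae:4, Viv:6
Odd-degree vertices: Ivy, Leo (2 total).
With 2 odd-degree vertices and all edges in one connected piece, an Eulerian trail exists (from Ivy to Leo).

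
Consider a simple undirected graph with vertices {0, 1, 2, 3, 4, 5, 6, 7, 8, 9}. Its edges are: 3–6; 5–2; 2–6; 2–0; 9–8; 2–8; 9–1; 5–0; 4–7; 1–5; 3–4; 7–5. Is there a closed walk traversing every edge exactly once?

Yes

Degrees: 0:2, 1:2, 2:4, 3:2, 4:2, 5:4, 6:2, 7:2, 8:2, 9:2
All degrees are even and the non-isolated vertices are connected — an Eulerian circuit exists.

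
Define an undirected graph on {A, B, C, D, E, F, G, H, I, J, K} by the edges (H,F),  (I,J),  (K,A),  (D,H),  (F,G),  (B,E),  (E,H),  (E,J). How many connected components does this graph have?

3

Component: {C}
Component: {A, K}
Component: {B, D, E, F, G, H, I, J}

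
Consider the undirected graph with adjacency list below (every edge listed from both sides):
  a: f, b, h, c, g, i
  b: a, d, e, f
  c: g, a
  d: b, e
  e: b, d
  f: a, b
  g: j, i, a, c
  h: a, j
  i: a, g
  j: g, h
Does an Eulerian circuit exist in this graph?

Yes

Degrees: a:6, b:4, c:2, d:2, e:2, f:2, g:4, h:2, i:2, j:2
Every vertex has even degree and the edges form a single connected piece, so an Eulerian circuit exists.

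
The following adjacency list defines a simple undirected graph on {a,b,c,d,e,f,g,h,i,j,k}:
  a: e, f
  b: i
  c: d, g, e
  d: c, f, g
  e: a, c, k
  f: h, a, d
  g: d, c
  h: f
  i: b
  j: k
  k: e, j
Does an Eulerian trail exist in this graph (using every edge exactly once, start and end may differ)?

Degrees: a:2, b:1, c:3, d:3, e:3, f:3, g:2, h:1, i:1, j:1, k:2
Odd-degree vertices: b, c, d, e, f, h, i, j (8 total).
An Eulerian trail requires 0 or 2 odd-degree vertices; here there are 8.

No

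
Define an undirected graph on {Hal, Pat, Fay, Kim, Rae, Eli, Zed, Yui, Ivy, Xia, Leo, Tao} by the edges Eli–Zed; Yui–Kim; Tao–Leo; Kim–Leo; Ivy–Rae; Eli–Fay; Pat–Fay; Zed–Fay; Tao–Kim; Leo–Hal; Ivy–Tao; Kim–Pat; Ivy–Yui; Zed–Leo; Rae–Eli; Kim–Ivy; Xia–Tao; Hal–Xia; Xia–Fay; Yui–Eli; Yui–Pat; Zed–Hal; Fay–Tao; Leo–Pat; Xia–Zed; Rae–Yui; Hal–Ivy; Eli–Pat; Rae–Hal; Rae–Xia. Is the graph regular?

Degrees: Hal:5, Pat:5, Fay:5, Kim:5, Rae:5, Eli:5, Zed:5, Yui:5, Ivy:5, Xia:5, Leo:5, Tao:5
All degrees equal 5; the graph is regular.

Yes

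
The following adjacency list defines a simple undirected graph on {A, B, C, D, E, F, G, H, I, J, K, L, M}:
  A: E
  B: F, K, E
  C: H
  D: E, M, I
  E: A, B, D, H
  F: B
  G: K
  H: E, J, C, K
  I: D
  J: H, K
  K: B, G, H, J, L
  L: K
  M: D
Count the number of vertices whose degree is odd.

10

Degrees: A:1, B:3, C:1, D:3, E:4, F:1, G:1, H:4, I:1, J:2, K:5, L:1, M:1
Odd-degree vertices: A, B, C, D, F, G, I, K, L, M.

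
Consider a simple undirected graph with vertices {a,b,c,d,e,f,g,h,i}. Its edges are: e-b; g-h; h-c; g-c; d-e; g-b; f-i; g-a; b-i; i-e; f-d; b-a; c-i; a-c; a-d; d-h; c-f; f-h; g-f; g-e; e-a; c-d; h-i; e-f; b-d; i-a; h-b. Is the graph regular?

Yes

Degrees: a:6, b:6, c:6, d:6, e:6, f:6, g:6, h:6, i:6
Every vertex has degree 6, so the graph is 6-regular.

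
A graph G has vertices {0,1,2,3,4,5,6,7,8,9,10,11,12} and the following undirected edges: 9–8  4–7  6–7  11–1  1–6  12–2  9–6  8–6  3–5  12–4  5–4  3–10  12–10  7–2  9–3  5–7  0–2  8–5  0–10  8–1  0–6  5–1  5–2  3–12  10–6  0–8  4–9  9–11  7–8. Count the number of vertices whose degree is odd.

2

Degrees: 0:4, 1:4, 2:4, 3:4, 4:4, 5:6, 6:6, 7:5, 8:6, 9:5, 10:4, 11:2, 12:4
Odd-degree vertices: 7, 9.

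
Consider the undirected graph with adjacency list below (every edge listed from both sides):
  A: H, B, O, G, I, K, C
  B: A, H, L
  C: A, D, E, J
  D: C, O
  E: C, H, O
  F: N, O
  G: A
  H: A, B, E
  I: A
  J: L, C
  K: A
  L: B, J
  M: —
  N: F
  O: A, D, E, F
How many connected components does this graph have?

Component: {M}
Component: {A, B, C, D, E, F, G, H, I, J, K, L, N, O}

2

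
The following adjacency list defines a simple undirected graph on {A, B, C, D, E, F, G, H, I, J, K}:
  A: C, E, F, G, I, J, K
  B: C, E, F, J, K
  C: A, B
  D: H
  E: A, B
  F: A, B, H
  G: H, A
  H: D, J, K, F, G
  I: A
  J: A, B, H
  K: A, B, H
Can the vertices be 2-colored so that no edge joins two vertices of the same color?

Yes

Partition the vertices as {C, D, E, F, G, I, J, K} vs {A, B, H}. Each listed edge has one endpoint in each part, so the graph is bipartite.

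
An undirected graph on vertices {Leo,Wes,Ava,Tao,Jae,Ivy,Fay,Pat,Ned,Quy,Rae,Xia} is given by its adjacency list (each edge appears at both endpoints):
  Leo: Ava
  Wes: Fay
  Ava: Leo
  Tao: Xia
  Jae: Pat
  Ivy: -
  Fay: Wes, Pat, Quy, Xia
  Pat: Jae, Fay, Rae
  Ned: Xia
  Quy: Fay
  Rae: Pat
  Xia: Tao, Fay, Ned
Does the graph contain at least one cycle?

No

The graph has 12 vertices, 9 edges, and 3 connected components.
Since 9 = 12 - 3, the graph is a forest and contains no cycle.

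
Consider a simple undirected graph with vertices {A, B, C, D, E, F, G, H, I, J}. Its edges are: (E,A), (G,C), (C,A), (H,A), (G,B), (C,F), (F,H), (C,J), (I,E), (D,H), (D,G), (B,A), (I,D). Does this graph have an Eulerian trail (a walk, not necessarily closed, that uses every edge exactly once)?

Degrees: A:4, B:2, C:4, D:3, E:2, F:2, G:3, H:3, I:2, J:1
Odd-degree vertices: D, G, H, J (4 total).
With 4 odd-degree vertices (more than two), no single trail can use every edge.

No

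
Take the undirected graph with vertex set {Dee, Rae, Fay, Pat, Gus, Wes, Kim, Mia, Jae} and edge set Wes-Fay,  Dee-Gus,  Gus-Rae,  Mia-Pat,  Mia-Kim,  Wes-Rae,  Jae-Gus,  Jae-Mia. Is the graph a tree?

Yes

The graph has 9 vertices and 8 edges.
It is connected with exactly 8 edges, hence acyclic — it is a tree.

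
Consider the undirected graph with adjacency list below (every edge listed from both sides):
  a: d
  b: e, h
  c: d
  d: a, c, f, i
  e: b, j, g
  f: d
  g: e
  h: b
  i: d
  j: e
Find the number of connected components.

Component: {a, c, d, f, i}
Component: {b, e, g, h, j}

2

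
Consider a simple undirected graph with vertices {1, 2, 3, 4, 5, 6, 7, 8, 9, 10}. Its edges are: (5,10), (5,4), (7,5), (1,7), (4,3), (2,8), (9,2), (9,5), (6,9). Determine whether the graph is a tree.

Yes

|V| = 10, |E| = 9.
It is connected with exactly 9 edges, hence acyclic — it is a tree.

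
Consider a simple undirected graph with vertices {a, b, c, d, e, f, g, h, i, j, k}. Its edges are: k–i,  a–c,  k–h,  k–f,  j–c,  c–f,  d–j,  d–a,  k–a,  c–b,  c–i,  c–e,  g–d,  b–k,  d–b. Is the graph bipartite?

Yes

Color {c, d, k} black and {a, b, e, f, g, h, i, j} white. No edge joins two same-colored vertices, so the graph is bipartite.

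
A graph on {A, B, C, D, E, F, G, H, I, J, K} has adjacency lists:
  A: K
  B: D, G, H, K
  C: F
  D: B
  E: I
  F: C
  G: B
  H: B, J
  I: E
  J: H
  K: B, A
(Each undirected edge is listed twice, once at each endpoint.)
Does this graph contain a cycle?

|V| = 11, |E| = 8, number of components = 3.
Since 8 = 11 - 3, the graph is a forest and contains no cycle.

No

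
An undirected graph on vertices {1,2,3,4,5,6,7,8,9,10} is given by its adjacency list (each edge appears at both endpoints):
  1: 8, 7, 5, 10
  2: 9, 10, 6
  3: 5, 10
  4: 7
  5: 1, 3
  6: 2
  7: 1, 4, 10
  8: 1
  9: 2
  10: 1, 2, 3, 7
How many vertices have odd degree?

Degrees: 1:4, 2:3, 3:2, 4:1, 5:2, 6:1, 7:3, 8:1, 9:1, 10:4
Odd-degree vertices: 2, 4, 6, 7, 8, 9.

6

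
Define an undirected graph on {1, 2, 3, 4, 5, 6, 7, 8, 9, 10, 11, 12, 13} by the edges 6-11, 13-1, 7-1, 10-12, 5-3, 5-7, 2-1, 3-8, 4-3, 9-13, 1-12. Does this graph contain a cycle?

The graph has 13 vertices, 11 edges, and 2 connected components.
Since 11 = 13 - 2, the graph is a forest and contains no cycle.

No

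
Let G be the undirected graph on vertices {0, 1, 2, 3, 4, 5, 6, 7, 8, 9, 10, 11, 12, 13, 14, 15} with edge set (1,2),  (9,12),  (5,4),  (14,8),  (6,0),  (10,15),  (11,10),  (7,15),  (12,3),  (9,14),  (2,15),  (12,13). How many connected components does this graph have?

4

Component: {0, 6}
Component: {4, 5}
Component: {1, 2, 7, 10, 11, 15}
Component: {3, 8, 9, 12, 13, 14}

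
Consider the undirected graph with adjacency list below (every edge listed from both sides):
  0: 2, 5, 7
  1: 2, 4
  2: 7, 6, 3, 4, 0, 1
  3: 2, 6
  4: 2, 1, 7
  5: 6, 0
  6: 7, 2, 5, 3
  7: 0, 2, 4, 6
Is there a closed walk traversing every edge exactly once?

No

Degrees: 0:3, 1:2, 2:6, 3:2, 4:3, 5:2, 6:4, 7:4
0, 4 have odd degree; an Eulerian circuit needs every degree to be even, so none exists.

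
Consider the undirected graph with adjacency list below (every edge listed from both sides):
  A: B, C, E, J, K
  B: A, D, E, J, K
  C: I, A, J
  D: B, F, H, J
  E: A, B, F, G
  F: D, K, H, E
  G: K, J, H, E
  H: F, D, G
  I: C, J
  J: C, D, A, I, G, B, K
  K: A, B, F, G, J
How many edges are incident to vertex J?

7

Neighbors of J: A, B, C, D, G, I, K.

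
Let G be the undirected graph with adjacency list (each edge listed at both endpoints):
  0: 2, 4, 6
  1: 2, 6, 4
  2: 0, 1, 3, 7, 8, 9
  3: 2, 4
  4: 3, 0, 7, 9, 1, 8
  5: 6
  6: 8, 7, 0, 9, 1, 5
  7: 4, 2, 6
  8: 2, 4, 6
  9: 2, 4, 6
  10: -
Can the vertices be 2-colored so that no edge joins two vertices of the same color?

Yes

A valid 2-coloring puts {2, 4, 6, 10} on one side and {0, 1, 3, 5, 7, 8, 9} on the other; every edge crosses between the two sides.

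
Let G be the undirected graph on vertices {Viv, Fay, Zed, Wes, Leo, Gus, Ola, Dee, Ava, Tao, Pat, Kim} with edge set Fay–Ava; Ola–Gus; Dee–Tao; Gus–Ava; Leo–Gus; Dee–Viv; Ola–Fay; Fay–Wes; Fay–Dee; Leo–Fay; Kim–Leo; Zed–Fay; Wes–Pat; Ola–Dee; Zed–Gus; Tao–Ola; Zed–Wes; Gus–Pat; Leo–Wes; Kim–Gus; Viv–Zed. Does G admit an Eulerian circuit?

Yes

Degrees: Viv:2, Fay:6, Zed:4, Wes:4, Leo:4, Gus:6, Ola:4, Dee:4, Ava:2, Tao:2, Pat:2, Kim:2
Every vertex has even degree and the edges form a single connected piece, so an Eulerian circuit exists.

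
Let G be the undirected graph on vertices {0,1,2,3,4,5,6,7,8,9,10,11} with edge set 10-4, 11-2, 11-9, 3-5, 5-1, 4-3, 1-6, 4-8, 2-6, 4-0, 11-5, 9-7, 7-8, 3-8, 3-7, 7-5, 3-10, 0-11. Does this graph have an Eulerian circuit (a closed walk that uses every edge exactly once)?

Degrees: 0:2, 1:2, 2:2, 3:5, 4:4, 5:4, 6:2, 7:4, 8:3, 9:2, 10:2, 11:4
3, 8 have odd degree; an Eulerian circuit needs every degree to be even, so none exists.

No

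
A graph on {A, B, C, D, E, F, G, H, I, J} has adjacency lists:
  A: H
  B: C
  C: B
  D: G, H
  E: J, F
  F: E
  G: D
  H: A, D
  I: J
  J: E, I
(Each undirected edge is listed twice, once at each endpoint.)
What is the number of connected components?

3

Component: {B, C}
Component: {A, D, G, H}
Component: {E, F, I, J}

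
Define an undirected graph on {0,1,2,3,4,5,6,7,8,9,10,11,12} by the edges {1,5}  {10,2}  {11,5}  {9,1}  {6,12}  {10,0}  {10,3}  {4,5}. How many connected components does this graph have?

Component: {7}
Component: {8}
Component: {6, 12}
Component: {0, 2, 3, 10}
Component: {1, 4, 5, 9, 11}

5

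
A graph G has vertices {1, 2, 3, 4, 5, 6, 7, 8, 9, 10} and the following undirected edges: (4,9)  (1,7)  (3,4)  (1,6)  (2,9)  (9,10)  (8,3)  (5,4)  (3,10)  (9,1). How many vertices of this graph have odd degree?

8

Degrees: 1:3, 2:1, 3:3, 4:3, 5:1, 6:1, 7:1, 8:1, 9:4, 10:2
Odd-degree vertices: 1, 2, 3, 4, 5, 6, 7, 8.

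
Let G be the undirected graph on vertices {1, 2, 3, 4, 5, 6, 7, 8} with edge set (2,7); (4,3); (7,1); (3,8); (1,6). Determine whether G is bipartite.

Yes

A valid 2-coloring puts {4, 5, 6, 7, 8} on one side and {1, 2, 3} on the other; every edge crosses between the two sides.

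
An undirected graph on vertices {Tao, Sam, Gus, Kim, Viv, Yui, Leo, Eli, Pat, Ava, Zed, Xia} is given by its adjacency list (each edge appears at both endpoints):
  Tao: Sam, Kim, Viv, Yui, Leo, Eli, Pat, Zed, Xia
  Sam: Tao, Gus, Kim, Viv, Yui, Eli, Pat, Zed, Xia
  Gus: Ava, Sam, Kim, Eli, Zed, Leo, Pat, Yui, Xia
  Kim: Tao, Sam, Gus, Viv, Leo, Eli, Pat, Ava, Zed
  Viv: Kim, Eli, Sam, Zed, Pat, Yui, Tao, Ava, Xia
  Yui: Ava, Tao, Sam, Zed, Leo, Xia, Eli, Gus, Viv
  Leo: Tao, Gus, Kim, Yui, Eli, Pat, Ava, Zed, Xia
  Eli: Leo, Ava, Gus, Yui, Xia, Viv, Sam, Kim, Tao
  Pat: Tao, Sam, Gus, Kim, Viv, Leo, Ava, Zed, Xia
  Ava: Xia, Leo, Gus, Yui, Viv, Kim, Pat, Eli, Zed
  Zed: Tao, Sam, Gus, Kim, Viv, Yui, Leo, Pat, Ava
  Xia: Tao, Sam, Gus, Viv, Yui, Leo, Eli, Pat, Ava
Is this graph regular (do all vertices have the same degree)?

Yes

Degrees: Tao:9, Sam:9, Gus:9, Kim:9, Viv:9, Yui:9, Leo:9, Eli:9, Pat:9, Ava:9, Zed:9, Xia:9
All degrees equal 9; the graph is regular.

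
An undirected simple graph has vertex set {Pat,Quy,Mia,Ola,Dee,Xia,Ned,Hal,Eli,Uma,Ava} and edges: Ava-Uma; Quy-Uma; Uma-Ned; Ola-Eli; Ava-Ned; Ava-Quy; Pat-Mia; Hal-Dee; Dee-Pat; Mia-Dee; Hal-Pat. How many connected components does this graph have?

Component: {Xia}
Component: {Ola, Eli}
Component: {Pat, Mia, Dee, Hal}
Component: {Quy, Ned, Uma, Ava}

4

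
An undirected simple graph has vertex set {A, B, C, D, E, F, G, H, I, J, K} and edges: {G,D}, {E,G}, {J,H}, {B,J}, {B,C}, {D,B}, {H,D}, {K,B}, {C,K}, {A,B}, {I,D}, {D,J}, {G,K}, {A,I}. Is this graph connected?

No

Component: {F}
Component: {A, B, C, D, E, G, H, I, J, K}
No edge joins these 2 groups, so the graph is disconnected.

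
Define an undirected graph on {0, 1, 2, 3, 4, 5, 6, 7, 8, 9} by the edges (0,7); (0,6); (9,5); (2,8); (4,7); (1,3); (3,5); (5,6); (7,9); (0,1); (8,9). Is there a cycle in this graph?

The graph has 10 vertices, 11 edges, and 1 connected component.
One cycle is 0-7-9-5-3-1-0.

Yes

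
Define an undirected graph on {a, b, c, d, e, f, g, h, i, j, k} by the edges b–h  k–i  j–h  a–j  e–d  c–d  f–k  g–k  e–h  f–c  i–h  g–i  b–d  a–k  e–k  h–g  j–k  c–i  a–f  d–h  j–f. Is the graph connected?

Yes

A breadth-first search from a visits a, f, j, k, c, h, i, e, g, d, b — all 11 vertices — so the graph is connected.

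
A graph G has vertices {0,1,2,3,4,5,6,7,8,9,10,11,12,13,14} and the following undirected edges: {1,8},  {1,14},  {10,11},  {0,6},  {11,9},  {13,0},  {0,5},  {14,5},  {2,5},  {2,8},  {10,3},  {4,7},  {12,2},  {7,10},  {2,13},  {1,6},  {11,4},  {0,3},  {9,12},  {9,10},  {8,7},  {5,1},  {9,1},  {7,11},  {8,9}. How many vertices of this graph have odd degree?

2

Degrees: 0:4, 1:5, 2:4, 3:2, 4:2, 5:4, 6:2, 7:4, 8:4, 9:5, 10:4, 11:4, 12:2, 13:2, 14:2
Odd-degree vertices: 1, 9.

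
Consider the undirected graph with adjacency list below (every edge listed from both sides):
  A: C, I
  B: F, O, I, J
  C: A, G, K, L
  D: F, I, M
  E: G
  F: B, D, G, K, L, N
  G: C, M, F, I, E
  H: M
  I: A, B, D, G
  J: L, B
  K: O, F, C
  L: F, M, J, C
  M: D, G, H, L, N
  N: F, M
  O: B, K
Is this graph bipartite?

Yes

Color {C, E, F, I, J, M, O} black and {A, B, D, G, H, K, L, N} white. No edge joins two same-colored vertices, so the graph is bipartite.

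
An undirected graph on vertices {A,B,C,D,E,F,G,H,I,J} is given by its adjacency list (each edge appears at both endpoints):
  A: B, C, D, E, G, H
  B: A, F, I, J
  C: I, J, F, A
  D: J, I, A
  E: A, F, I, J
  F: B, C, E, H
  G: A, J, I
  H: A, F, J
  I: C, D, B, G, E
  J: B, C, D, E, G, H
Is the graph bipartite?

Partition the vertices as {B, C, D, E, G, H} vs {A, F, I, J}. Each listed edge has one endpoint in each part, so the graph is bipartite.

Yes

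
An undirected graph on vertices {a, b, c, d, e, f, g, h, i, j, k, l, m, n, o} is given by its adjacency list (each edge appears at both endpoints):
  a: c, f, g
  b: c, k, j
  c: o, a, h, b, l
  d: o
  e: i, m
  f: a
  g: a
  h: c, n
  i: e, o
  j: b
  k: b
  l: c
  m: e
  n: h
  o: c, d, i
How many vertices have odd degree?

12

Degrees: a:3, b:3, c:5, d:1, e:2, f:1, g:1, h:2, i:2, j:1, k:1, l:1, m:1, n:1, o:3
Odd-degree vertices: a, b, c, d, f, g, j, k, l, m, n, o.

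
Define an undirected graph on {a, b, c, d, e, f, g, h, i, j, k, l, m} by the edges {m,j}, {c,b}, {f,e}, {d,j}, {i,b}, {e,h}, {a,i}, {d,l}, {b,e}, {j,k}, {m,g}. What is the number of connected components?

Component: {d, g, j, k, l, m}
Component: {a, b, c, e, f, h, i}

2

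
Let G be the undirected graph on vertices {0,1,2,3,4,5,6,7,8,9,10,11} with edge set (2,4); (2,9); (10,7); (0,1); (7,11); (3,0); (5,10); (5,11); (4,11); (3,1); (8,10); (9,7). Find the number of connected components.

Component: {6}
Component: {0, 1, 3}
Component: {2, 4, 5, 7, 8, 9, 10, 11}

3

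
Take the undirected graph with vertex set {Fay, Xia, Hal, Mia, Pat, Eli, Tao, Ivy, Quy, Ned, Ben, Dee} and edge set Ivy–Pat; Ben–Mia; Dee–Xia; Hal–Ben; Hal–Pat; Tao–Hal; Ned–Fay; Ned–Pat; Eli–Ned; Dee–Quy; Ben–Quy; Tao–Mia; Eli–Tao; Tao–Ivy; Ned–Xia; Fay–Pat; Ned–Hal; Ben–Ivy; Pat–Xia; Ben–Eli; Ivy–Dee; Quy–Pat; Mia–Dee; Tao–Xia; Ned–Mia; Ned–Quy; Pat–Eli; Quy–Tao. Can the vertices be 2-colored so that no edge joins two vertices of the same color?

No

Ned-Pat-Xia-Ned is an odd cycle (length 3), and a bipartite graph can contain only even cycles.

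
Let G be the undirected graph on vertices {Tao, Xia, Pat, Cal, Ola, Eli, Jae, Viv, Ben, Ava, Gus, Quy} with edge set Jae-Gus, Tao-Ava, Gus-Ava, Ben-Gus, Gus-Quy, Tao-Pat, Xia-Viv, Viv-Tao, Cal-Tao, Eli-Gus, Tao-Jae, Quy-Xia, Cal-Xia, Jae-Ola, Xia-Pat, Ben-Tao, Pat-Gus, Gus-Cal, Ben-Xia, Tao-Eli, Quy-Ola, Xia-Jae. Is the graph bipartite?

Partition the vertices as {Pat, Cal, Eli, Jae, Viv, Ben, Ava, Quy} vs {Tao, Xia, Ola, Gus}. Each listed edge has one endpoint in each part, so the graph is bipartite.

Yes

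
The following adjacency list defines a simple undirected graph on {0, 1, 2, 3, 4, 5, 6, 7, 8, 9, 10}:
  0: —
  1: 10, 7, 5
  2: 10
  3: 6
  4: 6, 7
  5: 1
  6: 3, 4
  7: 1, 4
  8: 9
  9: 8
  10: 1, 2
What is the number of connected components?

3

Component: {0}
Component: {8, 9}
Component: {1, 2, 3, 4, 5, 6, 7, 10}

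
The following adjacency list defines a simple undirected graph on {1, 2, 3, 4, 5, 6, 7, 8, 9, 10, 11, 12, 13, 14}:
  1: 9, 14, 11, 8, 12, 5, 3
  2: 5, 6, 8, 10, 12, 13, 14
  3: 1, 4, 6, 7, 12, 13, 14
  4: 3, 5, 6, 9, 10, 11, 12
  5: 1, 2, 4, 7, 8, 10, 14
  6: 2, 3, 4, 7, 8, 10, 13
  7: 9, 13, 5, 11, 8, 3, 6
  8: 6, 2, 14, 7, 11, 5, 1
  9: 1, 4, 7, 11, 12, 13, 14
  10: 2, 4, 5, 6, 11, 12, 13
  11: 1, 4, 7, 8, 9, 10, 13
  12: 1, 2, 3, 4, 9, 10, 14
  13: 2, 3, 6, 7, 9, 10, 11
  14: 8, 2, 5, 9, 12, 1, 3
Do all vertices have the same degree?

Yes

Degrees: 1:7, 2:7, 3:7, 4:7, 5:7, 6:7, 7:7, 8:7, 9:7, 10:7, 11:7, 12:7, 13:7, 14:7
Every vertex has degree 7, so the graph is 7-regular.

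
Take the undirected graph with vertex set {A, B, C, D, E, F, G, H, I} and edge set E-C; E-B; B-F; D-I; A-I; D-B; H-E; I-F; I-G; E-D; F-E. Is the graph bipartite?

The cycle E-B-D-E has length 3, which is odd, so the graph is not bipartite.

No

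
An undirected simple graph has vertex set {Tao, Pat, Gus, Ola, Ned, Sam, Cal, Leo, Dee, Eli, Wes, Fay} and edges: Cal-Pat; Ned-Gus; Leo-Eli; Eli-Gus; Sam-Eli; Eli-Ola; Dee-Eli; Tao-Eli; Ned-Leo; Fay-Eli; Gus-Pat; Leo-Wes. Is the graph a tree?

The graph has 12 vertices and 12 edges.
Connected but with 12 > 11 edges, so it has a cycle and is not a tree.

No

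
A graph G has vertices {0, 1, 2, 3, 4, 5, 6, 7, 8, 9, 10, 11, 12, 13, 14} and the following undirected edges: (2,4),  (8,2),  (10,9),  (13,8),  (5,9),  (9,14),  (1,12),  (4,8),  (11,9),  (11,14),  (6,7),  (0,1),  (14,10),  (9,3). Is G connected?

Component: {6, 7}
Component: {0, 1, 12}
Component: {2, 4, 8, 13}
Component: {3, 5, 9, 10, 11, 14}
No edge joins these 4 groups, so the graph is disconnected.

No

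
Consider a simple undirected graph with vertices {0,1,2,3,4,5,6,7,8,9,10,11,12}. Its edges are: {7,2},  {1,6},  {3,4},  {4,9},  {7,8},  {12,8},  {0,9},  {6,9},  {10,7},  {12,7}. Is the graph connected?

No

Component: {5}
Component: {11}
Component: {2, 7, 8, 10, 12}
Component: {0, 1, 3, 4, 6, 9}
No edge joins these 4 groups, so the graph is disconnected.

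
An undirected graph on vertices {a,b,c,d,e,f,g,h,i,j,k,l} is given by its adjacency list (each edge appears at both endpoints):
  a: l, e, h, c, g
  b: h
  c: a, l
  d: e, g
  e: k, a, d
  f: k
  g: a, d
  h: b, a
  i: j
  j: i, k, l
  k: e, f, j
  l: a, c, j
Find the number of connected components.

Component: {a, b, c, d, e, f, g, h, i, j, k, l}

1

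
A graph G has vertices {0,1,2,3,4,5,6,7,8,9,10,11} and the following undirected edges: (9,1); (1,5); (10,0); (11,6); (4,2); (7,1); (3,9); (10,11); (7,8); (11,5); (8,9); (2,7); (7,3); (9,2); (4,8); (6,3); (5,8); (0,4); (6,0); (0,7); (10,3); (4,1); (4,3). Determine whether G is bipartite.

Partition the vertices as {4, 5, 6, 7, 9, 10} vs {0, 1, 2, 3, 8, 11}. Each listed edge has one endpoint in each part, so the graph is bipartite.

Yes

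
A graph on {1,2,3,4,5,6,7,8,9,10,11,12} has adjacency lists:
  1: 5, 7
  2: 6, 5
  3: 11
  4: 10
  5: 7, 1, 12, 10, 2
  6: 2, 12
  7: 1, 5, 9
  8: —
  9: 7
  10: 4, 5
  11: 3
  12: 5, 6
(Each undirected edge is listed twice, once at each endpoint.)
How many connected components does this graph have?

3

Component: {8}
Component: {3, 11}
Component: {1, 2, 4, 5, 6, 7, 9, 10, 12}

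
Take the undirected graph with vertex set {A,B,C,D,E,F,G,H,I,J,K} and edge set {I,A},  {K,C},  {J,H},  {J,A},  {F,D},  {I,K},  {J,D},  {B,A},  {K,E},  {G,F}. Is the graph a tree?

Yes

|V| = 11, |E| = 10.
It is connected with exactly 10 edges, hence acyclic — it is a tree.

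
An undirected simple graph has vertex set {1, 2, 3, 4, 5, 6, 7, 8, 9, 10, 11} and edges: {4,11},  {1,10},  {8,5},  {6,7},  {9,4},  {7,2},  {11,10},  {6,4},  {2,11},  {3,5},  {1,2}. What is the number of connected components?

Component: {3, 5, 8}
Component: {1, 2, 4, 6, 7, 9, 10, 11}

2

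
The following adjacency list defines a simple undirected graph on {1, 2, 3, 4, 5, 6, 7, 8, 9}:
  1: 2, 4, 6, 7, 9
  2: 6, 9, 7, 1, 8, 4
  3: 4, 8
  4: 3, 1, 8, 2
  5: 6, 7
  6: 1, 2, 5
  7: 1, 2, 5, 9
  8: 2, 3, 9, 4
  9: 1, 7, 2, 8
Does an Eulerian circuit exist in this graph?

No

Degrees: 1:5, 2:6, 3:2, 4:4, 5:2, 6:3, 7:4, 8:4, 9:4
1, 6 have odd degree; an Eulerian circuit needs every degree to be even, so none exists.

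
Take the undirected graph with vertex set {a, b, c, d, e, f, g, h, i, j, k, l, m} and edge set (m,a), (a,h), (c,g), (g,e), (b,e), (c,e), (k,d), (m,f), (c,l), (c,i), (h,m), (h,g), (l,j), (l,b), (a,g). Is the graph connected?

No

Component: {d, k}
Component: {a, b, c, e, f, g, h, i, j, l, m}
No edge joins these 2 groups, so the graph is disconnected.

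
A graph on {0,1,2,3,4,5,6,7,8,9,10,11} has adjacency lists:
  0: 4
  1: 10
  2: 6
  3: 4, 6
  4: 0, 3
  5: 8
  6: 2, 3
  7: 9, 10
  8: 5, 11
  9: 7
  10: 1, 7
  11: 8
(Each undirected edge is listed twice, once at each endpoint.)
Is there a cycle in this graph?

No

The graph has 12 vertices, 9 edges, and 3 connected components.
Since 9 = 12 - 3, the graph is a forest and contains no cycle.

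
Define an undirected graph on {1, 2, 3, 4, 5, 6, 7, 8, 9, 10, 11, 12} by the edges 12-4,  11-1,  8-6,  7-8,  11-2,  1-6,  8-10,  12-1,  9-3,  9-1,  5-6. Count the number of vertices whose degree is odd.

8

Degrees: 1:4, 2:1, 3:1, 4:1, 5:1, 6:3, 7:1, 8:3, 9:2, 10:1, 11:2, 12:2
Odd-degree vertices: 2, 3, 4, 5, 6, 7, 8, 10.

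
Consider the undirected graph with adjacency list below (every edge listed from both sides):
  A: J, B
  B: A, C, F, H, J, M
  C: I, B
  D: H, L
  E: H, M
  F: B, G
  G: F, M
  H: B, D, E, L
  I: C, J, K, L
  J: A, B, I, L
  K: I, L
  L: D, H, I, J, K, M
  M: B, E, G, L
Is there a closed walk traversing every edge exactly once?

Yes

Degrees: A:2, B:6, C:2, D:2, E:2, F:2, G:2, H:4, I:4, J:4, K:2, L:6, M:4
Every vertex has even degree and the edges form a single connected piece, so an Eulerian circuit exists.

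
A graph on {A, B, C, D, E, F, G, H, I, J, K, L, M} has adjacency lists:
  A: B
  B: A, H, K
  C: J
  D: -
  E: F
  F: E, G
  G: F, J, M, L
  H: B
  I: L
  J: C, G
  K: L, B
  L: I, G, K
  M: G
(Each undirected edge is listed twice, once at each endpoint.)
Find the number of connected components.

Component: {D}
Component: {A, B, C, E, F, G, H, I, J, K, L, M}

2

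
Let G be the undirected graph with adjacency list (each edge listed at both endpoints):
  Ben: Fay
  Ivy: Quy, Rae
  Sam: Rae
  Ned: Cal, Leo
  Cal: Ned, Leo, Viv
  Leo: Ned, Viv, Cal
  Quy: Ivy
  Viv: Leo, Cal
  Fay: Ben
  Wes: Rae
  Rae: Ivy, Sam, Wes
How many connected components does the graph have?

3

Component: {Ben, Fay}
Component: {Ned, Cal, Leo, Viv}
Component: {Ivy, Sam, Quy, Wes, Rae}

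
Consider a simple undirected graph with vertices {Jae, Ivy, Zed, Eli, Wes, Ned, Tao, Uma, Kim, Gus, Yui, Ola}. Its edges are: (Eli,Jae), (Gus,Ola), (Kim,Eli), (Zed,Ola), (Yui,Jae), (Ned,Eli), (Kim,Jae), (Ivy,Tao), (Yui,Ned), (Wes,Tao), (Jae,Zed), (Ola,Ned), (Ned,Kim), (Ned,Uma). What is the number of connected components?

2

Component: {Ivy, Wes, Tao}
Component: {Jae, Zed, Eli, Ned, Uma, Kim, Gus, Yui, Ola}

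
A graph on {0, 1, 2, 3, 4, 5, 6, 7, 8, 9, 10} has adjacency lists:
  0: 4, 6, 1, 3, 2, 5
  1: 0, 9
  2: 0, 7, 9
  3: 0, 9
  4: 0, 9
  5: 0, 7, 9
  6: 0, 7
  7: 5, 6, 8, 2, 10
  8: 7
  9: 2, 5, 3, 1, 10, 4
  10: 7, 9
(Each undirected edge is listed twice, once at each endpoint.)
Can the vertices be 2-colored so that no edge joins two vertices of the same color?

Yes

Color {1, 2, 3, 4, 5, 6, 8, 10} black and {0, 7, 9} white. No edge joins two same-colored vertices, so the graph is bipartite.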